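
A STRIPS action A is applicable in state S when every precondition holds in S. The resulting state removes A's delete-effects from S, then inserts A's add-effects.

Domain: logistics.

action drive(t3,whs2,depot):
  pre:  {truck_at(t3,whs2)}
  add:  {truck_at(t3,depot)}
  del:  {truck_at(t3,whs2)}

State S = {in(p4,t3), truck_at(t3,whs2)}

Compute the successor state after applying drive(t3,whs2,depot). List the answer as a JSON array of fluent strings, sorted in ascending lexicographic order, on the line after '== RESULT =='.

Progress:
  pre ⊆ S: {truck_at(t3,whs2)} ⊆ S  — applicable
  S \ del = {in(p4,t3)}
  ∪ add   = {in(p4,t3), truck_at(t3,depot)}

== RESULT ==
["in(p4,t3)", "truck_at(t3,depot)"]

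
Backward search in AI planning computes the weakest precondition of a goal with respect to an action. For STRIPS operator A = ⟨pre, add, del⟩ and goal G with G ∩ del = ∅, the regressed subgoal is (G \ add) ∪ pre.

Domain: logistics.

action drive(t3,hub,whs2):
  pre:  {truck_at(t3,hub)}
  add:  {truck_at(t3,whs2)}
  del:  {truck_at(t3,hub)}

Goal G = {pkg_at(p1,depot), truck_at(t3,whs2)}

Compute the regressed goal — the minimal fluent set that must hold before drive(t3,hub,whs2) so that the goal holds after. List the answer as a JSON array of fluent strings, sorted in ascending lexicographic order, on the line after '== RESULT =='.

Compute (G \ add) ∪ pre:
  G ∩ del = {}  (empty — regression defined)
  G \ add = {pkg_at(p1,depot), truck_at(t3,whs2)} \ {truck_at(t3,whs2)} = {pkg_at(p1,depot)}
  ∪ pre   = {pkg_at(p1,depot)} ∪ {truck_at(t3,hub)}
          = {pkg_at(p1,depot), truck_at(t3,hub)}

== RESULT ==
["pkg_at(p1,depot)", "truck_at(t3,hub)"]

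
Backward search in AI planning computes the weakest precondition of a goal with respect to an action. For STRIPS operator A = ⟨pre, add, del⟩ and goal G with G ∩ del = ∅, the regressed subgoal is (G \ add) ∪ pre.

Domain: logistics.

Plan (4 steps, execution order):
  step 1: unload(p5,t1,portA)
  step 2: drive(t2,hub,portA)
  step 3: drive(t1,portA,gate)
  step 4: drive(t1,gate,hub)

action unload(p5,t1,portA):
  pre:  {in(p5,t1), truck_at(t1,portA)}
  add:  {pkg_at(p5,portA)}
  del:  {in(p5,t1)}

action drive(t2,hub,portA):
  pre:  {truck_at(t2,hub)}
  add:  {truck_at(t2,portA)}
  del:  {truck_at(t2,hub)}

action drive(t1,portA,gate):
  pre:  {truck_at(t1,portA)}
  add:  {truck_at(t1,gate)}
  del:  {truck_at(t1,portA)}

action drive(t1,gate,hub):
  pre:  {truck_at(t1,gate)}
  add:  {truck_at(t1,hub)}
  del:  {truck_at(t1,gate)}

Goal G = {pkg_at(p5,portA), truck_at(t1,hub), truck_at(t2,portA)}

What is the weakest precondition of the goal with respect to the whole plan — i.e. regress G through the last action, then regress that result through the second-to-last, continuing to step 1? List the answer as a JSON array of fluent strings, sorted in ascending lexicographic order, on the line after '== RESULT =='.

Work backward from the goal:
  through step 4 (drive(t1,gate,hub)): drop {truck_at(t1,hub)}, keep {pkg_at(p5,portA), truck_at(t2,portA)}, require {truck_at(t1,gate)}
    → {pkg_at(p5,portA), truck_at(t1,gate), truck_at(t2,portA)}
  through step 3 (drive(t1,portA,gate)): drop {truck_at(t1,gate)}, keep {pkg_at(p5,portA), truck_at(t2,portA)}, require {truck_at(t1,portA)}
    → {pkg_at(p5,portA), truck_at(t1,portA), truck_at(t2,portA)}
  through step 2 (drive(t2,hub,portA)): drop {truck_at(t2,portA)}, keep {pkg_at(p5,portA), truck_at(t1,portA)}, require {truck_at(t2,hub)}
    → {pkg_at(p5,portA), truck_at(t1,portA), truck_at(t2,hub)}
  through step 1 (unload(p5,t1,portA)): drop {pkg_at(p5,portA)}, keep {truck_at(t1,portA), truck_at(t2,hub)}, require {in(p5,t1), truck_at(t1,portA)}
    → {in(p5,t1), truck_at(t1,portA), truck_at(t2,hub)}

== RESULT ==
["in(p5,t1)", "truck_at(t1,portA)", "truck_at(t2,hub)"]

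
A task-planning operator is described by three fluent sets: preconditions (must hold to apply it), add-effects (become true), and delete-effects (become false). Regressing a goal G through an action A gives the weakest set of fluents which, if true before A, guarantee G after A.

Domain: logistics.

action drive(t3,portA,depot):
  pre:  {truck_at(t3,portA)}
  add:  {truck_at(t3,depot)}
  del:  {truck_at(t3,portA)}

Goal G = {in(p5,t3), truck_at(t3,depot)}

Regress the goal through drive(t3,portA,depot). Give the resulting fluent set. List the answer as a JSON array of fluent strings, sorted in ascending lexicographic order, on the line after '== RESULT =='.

Compute (G \ add) ∪ pre:
  G ∩ del = {}  (empty — regression defined)
  G \ add = {in(p5,t3), truck_at(t3,depot)} \ {truck_at(t3,depot)} = {in(p5,t3)}
  ∪ pre   = {in(p5,t3)} ∪ {truck_at(t3,portA)}
          = {in(p5,t3), truck_at(t3,portA)}

== RESULT ==
["in(p5,t3)", "truck_at(t3,portA)"]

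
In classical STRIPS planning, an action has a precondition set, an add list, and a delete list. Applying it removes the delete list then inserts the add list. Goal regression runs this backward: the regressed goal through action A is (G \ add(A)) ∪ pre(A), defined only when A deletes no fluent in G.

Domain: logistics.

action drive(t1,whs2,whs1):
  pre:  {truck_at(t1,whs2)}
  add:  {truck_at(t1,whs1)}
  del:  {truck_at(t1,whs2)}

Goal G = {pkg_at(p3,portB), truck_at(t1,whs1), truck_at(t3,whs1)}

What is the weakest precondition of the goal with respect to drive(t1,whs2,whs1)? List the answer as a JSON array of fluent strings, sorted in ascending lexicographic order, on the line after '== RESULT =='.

Compute (G \ add) ∪ pre:
  G ∩ del = {}  (empty — regression defined)
  G \ add = {pkg_at(p3,portB), truck_at(t1,whs1), truck_at(t3,whs1)} \ {truck_at(t1,whs1)} = {pkg_at(p3,portB), truck_at(t3,whs1)}
  ∪ pre   = {pkg_at(p3,portB), truck_at(t3,whs1)} ∪ {truck_at(t1,whs2)}
          = {pkg_at(p3,portB), truck_at(t1,whs2), truck_at(t3,whs1)}

== RESULT ==
["pkg_at(p3,portB)", "truck_at(t1,whs2)", "truck_at(t3,whs1)"]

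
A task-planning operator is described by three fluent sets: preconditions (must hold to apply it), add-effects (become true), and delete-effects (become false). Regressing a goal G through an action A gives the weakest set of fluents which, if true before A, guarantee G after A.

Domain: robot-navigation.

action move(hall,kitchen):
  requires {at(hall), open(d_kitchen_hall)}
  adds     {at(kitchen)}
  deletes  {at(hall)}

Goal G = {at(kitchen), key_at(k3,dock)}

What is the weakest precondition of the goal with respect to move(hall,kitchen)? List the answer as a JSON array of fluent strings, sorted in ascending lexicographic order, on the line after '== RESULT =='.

Compute (G \ add) ∪ pre:
  G ∩ del = {}  (empty — regression defined)
  G \ add = {at(kitchen), key_at(k3,dock)} \ {at(kitchen)} = {key_at(k3,dock)}
  ∪ pre   = {key_at(k3,dock)} ∪ {at(hall), open(d_kitchen_hall)}
          = {at(hall), key_at(k3,dock), open(d_kitchen_hall)}

== RESULT ==
["at(hall)", "key_at(k3,dock)", "open(d_kitchen_hall)"]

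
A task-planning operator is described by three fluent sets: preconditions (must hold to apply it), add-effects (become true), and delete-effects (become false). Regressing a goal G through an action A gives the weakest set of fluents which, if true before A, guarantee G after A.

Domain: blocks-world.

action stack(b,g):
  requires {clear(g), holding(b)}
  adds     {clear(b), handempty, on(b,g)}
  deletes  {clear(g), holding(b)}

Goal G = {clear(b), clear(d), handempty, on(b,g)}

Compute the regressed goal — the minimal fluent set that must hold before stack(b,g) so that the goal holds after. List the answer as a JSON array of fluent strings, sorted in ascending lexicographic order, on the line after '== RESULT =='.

Compute (G \ add) ∪ pre:
  G ∩ del = {}  (empty — regression defined)
  G \ add = {clear(b), clear(d), handempty, on(b,g)} \ {clear(b), handempty, on(b,g)} = {clear(d)}
  ∪ pre   = {clear(d)} ∪ {clear(g), holding(b)}
          = {clear(d), clear(g), holding(b)}

== RESULT ==
["clear(d)", "clear(g)", "holding(b)"]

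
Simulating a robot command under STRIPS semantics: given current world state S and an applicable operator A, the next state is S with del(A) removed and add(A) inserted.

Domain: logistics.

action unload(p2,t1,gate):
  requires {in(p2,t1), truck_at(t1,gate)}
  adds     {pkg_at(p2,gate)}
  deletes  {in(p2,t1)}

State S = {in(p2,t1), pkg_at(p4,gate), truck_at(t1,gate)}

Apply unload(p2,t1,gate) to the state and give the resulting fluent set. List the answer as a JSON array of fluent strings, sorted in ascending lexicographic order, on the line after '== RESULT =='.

Progress:
  pre ⊆ S: {in(p2,t1), truck_at(t1,gate)} ⊆ S  — applicable
  S \ del = {pkg_at(p4,gate), truck_at(t1,gate)}
  ∪ add   = {pkg_at(p2,gate), pkg_at(p4,gate), truck_at(t1,gate)}

== RESULT ==
["pkg_at(p2,gate)", "pkg_at(p4,gate)", "truck_at(t1,gate)"]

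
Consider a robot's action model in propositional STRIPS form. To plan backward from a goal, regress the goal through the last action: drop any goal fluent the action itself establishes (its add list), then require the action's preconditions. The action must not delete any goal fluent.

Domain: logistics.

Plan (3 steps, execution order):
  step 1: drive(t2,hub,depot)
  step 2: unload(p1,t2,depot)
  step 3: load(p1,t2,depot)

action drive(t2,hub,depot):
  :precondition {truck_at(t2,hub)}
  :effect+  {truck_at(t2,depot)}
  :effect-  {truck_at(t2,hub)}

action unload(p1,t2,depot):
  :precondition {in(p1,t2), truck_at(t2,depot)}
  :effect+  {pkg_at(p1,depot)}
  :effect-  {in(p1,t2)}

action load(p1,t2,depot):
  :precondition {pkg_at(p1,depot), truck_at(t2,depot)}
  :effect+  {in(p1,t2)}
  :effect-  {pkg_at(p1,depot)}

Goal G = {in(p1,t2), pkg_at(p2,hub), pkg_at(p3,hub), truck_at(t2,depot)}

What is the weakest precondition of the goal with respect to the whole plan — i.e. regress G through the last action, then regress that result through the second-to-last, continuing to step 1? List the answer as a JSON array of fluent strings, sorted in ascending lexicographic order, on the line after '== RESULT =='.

Regress step by step:
  through step 3 (load(p1,t2,depot)): drop {in(p1,t2)}, keep {pkg_at(p2,hub), pkg_at(p3,hub), truck_at(t2,depot)}, require {pkg_at(p1,depot), truck_at(t2,depot)}
    → {pkg_at(p1,depot), pkg_at(p2,hub), pkg_at(p3,hub), truck_at(t2,depot)}
  through step 2 (unload(p1,t2,depot)): drop {pkg_at(p1,depot)}, keep {pkg_at(p2,hub), pkg_at(p3,hub), truck_at(t2,depot)}, require {in(p1,t2), truck_at(t2,depot)}
    → {in(p1,t2), pkg_at(p2,hub), pkg_at(p3,hub), truck_at(t2,depot)}
  through step 1 (drive(t2,hub,depot)): drop {truck_at(t2,depot)}, keep {in(p1,t2), pkg_at(p2,hub), pkg_at(p3,hub)}, require {truck_at(t2,hub)}
    → {in(p1,t2), pkg_at(p2,hub), pkg_at(p3,hub), truck_at(t2,hub)}

== RESULT ==
["in(p1,t2)", "pkg_at(p2,hub)", "pkg_at(p3,hub)", "truck_at(t2,hub)"]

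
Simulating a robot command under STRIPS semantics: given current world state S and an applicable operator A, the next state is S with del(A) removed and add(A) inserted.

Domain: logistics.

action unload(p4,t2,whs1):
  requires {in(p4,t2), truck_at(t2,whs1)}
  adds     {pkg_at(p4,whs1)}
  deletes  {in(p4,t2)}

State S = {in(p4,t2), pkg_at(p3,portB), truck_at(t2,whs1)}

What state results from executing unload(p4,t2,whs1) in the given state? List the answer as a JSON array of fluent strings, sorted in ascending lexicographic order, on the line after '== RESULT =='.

Progress:
  pre ⊆ S: {in(p4,t2), truck_at(t2,whs1)} ⊆ S  — applicable
  S \ del = {pkg_at(p3,portB), truck_at(t2,whs1)}
  ∪ add   = {pkg_at(p3,portB), pkg_at(p4,whs1), truck_at(t2,whs1)}

== RESULT ==
["pkg_at(p3,portB)", "pkg_at(p4,whs1)", "truck_at(t2,whs1)"]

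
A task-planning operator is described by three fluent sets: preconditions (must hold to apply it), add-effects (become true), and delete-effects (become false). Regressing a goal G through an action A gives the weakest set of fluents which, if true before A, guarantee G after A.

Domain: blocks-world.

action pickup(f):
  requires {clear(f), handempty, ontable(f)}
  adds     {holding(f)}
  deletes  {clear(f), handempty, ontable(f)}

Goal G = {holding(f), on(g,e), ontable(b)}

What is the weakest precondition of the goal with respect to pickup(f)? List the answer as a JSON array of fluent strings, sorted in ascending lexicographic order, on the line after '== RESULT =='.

Regress:
  G ∩ del = {}  (empty — regression defined)
  G \ add = {holding(f), on(g,e), ontable(b)} \ {holding(f)} = {on(g,e), ontable(b)}
  ∪ pre   = {on(g,e), ontable(b)} ∪ {clear(f), handempty, ontable(f)}
          = {clear(f), handempty, on(g,e), ontable(b), ontable(f)}

== RESULT ==
["clear(f)", "handempty", "on(g,e)", "ontable(b)", "ontable(f)"]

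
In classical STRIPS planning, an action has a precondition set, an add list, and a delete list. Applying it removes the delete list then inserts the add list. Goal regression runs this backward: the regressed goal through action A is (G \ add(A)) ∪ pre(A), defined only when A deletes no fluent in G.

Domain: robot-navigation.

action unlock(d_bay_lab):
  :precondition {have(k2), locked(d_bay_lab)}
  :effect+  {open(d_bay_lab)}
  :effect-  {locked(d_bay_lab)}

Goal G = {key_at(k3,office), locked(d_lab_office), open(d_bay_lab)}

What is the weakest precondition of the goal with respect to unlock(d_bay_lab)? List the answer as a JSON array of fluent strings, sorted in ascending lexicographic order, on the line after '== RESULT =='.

Regress:
  G ∩ del = {}  (empty — regression defined)
  G \ add = {key_at(k3,office), locked(d_lab_office), open(d_bay_lab)} \ {open(d_bay_lab)} = {key_at(k3,office), locked(d_lab_office)}
  ∪ pre   = {key_at(k3,office), locked(d_lab_office)} ∪ {have(k2), locked(d_bay_lab)}
          = {have(k2), key_at(k3,office), locked(d_bay_lab), locked(d_lab_office)}

== RESULT ==
["have(k2)", "key_at(k3,office)", "locked(d_bay_lab)", "locked(d_lab_office)"]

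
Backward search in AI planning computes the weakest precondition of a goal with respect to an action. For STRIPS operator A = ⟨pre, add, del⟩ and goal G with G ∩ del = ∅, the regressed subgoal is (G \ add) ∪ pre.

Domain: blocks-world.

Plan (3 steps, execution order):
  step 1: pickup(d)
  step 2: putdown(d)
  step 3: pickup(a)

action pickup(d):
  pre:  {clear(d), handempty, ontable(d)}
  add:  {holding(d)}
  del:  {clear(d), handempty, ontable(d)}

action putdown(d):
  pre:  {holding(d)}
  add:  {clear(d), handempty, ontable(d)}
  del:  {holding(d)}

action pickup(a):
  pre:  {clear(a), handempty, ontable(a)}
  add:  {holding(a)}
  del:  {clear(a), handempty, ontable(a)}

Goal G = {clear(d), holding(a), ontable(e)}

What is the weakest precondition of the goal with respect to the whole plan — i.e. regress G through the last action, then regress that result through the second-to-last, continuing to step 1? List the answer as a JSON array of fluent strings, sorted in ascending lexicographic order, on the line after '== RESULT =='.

Work backward from the goal:
  through step 3 (pickup(a)): drop {holding(a)}, keep {clear(d), ontable(e)}, require {clear(a), handempty, ontable(a)}
    → {clear(a), clear(d), handempty, ontable(a), ontable(e)}
  through step 2 (putdown(d)): drop {clear(d), handempty}, keep {clear(a), ontable(a), ontable(e)}, require {holding(d)}
    → {clear(a), holding(d), ontable(a), ontable(e)}
  through step 1 (pickup(d)): drop {holding(d)}, keep {clear(a), ontable(a), ontable(e)}, require {clear(d), handempty, ontable(d)}
    → {clear(a), clear(d), handempty, ontable(a), ontable(d), ontable(e)}

== RESULT ==
["clear(a)", "clear(d)", "handempty", "ontable(a)", "ontable(d)", "ontable(e)"]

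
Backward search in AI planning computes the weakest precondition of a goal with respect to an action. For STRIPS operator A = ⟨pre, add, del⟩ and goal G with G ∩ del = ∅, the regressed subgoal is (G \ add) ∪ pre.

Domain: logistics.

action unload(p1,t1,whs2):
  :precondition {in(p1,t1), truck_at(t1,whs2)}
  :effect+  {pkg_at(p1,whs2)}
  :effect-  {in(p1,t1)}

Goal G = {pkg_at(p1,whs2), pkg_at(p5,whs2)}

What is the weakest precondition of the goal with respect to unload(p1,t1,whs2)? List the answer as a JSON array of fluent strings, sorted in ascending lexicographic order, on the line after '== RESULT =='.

Compute (G \ add) ∪ pre:
  G ∩ del = {}  (empty — regression defined)
  G \ add = {pkg_at(p1,whs2), pkg_at(p5,whs2)} \ {pkg_at(p1,whs2)} = {pkg_at(p5,whs2)}
  ∪ pre   = {pkg_at(p5,whs2)} ∪ {in(p1,t1), truck_at(t1,whs2)}
          = {in(p1,t1), pkg_at(p5,whs2), truck_at(t1,whs2)}

== RESULT ==
["in(p1,t1)", "pkg_at(p5,whs2)", "truck_at(t1,whs2)"]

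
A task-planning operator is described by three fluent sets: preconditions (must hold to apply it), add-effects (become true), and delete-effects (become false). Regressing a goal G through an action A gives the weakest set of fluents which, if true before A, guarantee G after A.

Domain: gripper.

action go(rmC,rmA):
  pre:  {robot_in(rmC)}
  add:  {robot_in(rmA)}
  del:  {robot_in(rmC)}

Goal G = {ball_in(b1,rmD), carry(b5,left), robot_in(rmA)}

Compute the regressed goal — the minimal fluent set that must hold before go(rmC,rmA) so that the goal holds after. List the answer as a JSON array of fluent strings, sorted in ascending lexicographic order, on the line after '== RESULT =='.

Regress:
  G ∩ del = {}  (empty — regression defined)
  G \ add = {ball_in(b1,rmD), carry(b5,left), robot_in(rmA)} \ {robot_in(rmA)} = {ball_in(b1,rmD), carry(b5,left)}
  ∪ pre   = {ball_in(b1,rmD), carry(b5,left)} ∪ {robot_in(rmC)}
          = {ball_in(b1,rmD), carry(b5,left), robot_in(rmC)}

== RESULT ==
["ball_in(b1,rmD)", "carry(b5,left)", "robot_in(rmC)"]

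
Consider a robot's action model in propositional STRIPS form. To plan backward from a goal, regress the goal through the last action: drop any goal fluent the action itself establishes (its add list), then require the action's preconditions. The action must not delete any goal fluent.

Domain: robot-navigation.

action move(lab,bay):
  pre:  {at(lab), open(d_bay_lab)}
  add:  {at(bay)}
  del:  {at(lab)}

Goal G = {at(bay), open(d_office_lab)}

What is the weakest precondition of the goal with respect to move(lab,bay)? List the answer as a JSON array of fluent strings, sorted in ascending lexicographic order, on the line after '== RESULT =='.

Regress:
  G ∩ del = {}  (empty — regression defined)
  G \ add = {at(bay), open(d_office_lab)} \ {at(bay)} = {open(d_office_lab)}
  ∪ pre   = {open(d_office_lab)} ∪ {at(lab), open(d_bay_lab)}
          = {at(lab), open(d_bay_lab), open(d_office_lab)}

== RESULT ==
["at(lab)", "open(d_bay_lab)", "open(d_office_lab)"]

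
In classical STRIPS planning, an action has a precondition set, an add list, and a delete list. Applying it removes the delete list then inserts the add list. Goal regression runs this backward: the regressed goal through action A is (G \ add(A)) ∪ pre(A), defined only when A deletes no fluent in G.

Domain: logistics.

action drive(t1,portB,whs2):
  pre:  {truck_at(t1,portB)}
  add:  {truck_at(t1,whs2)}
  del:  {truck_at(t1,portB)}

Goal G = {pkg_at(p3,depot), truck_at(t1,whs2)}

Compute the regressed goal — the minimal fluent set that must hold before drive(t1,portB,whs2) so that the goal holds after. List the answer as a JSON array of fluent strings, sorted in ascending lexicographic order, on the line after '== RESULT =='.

Regress:
  G ∩ del = {}  (empty — regression defined)
  G \ add = {pkg_at(p3,depot), truck_at(t1,whs2)} \ {truck_at(t1,whs2)} = {pkg_at(p3,depot)}
  ∪ pre   = {pkg_at(p3,depot)} ∪ {truck_at(t1,portB)}
          = {pkg_at(p3,depot), truck_at(t1,portB)}

== RESULT ==
["pkg_at(p3,depot)", "truck_at(t1,portB)"]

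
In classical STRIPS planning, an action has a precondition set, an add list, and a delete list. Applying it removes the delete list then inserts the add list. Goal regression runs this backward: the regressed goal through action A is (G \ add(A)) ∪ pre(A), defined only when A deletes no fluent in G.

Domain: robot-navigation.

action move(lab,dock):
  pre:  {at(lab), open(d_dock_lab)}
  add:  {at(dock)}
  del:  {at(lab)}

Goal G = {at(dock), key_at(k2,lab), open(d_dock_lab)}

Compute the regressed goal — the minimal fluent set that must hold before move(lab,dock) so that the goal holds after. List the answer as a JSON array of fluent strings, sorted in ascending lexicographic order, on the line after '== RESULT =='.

Compute (G \ add) ∪ pre:
  G ∩ del = {}  (empty — regression defined)
  G \ add = {at(dock), key_at(k2,lab), open(d_dock_lab)} \ {at(dock)} = {key_at(k2,lab), open(d_dock_lab)}
  ∪ pre   = {key_at(k2,lab), open(d_dock_lab)} ∪ {at(lab), open(d_dock_lab)}
          = {at(lab), key_at(k2,lab), open(d_dock_lab)}

== RESULT ==
["at(lab)", "key_at(k2,lab)", "open(d_dock_lab)"]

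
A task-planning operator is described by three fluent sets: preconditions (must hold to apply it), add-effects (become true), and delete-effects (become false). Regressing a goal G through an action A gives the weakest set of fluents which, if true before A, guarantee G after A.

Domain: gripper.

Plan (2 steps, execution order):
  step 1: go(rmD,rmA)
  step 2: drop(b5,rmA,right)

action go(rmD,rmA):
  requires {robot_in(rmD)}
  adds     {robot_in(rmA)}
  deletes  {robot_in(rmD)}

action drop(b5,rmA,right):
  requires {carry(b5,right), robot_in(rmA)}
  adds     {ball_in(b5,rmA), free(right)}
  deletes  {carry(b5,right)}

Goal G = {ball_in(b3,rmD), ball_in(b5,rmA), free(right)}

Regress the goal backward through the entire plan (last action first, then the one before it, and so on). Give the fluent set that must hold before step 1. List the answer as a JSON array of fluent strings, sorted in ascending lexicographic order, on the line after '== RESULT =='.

Work backward from the goal:
  through step 2 (drop(b5,rmA,right)): drop {ball_in(b5,rmA), free(right)}, keep {ball_in(b3,rmD)}, require {carry(b5,right), robot_in(rmA)}
    → {ball_in(b3,rmD), carry(b5,right), robot_in(rmA)}
  through step 1 (go(rmD,rmA)): drop {robot_in(rmA)}, keep {ball_in(b3,rmD), carry(b5,right)}, require {robot_in(rmD)}
    → {ball_in(b3,rmD), carry(b5,right), robot_in(rmD)}

== RESULT ==
["ball_in(b3,rmD)", "carry(b5,right)", "robot_in(rmD)"]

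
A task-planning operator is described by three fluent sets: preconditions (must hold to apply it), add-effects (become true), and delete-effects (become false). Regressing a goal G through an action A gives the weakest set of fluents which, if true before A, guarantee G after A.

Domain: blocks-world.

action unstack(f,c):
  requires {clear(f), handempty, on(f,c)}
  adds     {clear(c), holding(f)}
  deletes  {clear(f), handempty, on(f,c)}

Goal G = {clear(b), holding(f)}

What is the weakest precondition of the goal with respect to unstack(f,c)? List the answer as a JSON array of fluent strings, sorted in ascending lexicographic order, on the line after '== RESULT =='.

Regress:
  G ∩ del = {}  (empty — regression defined)
  G \ add = {clear(b), holding(f)} \ {clear(c), holding(f)} = {clear(b)}
  ∪ pre   = {clear(b)} ∪ {clear(f), handempty, on(f,c)}
          = {clear(b), clear(f), handempty, on(f,c)}

== RESULT ==
["clear(b)", "clear(f)", "handempty", "on(f,c)"]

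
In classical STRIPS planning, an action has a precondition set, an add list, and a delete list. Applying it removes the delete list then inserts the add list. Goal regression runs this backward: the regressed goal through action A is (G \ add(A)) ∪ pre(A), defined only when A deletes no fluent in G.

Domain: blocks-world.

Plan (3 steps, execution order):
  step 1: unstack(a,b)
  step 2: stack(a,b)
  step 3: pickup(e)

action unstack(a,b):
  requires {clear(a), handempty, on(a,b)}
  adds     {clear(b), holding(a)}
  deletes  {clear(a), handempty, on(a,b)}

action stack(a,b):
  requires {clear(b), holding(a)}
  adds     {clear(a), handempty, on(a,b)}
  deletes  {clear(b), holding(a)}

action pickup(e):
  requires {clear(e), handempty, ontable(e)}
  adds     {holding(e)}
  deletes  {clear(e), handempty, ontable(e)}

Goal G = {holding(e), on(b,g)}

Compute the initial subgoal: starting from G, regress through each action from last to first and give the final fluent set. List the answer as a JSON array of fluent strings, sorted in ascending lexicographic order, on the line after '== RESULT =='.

Work backward from the goal:
  through step 3 (pickup(e)): drop {holding(e)}, keep {on(b,g)}, require {clear(e), handempty, ontable(e)}
    → {clear(e), handempty, on(b,g), ontable(e)}
  through step 2 (stack(a,b)): drop {handempty}, keep {clear(e), on(b,g), ontable(e)}, require {clear(b), holding(a)}
    → {clear(b), clear(e), holding(a), on(b,g), ontable(e)}
  through step 1 (unstack(a,b)): drop {clear(b), holding(a)}, keep {clear(e), on(b,g), ontable(e)}, require {clear(a), handempty, on(a,b)}
    → {clear(a), clear(e), handempty, on(a,b), on(b,g), ontable(e)}

== RESULT ==
["clear(a)", "clear(e)", "handempty", "on(a,b)", "on(b,g)", "ontable(e)"]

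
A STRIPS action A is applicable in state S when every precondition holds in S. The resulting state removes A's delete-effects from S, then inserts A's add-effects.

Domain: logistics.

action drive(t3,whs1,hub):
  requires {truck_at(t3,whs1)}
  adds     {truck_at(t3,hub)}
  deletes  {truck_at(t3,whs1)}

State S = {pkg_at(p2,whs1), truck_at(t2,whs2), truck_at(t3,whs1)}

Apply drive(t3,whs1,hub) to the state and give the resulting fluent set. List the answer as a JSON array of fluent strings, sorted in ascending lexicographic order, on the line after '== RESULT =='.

Progress:
  pre ⊆ S: {truck_at(t3,whs1)} ⊆ S  — applicable
  S \ del = {pkg_at(p2,whs1), truck_at(t2,whs2)}
  ∪ add   = {pkg_at(p2,whs1), truck_at(t2,whs2), truck_at(t3,hub)}

== RESULT ==
["pkg_at(p2,whs1)", "truck_at(t2,whs2)", "truck_at(t3,hub)"]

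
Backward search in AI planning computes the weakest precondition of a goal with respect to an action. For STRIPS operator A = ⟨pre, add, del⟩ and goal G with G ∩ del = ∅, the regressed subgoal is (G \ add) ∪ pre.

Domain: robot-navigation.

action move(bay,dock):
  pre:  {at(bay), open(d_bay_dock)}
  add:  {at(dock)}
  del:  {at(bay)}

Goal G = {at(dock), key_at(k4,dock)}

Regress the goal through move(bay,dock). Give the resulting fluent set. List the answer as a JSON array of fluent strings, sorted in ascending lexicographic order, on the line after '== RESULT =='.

Compute (G \ add) ∪ pre:
  G ∩ del = {}  (empty — regression defined)
  G \ add = {at(dock), key_at(k4,dock)} \ {at(dock)} = {key_at(k4,dock)}
  ∪ pre   = {key_at(k4,dock)} ∪ {at(bay), open(d_bay_dock)}
          = {at(bay), key_at(k4,dock), open(d_bay_dock)}

== RESULT ==
["at(bay)", "key_at(k4,dock)", "open(d_bay_dock)"]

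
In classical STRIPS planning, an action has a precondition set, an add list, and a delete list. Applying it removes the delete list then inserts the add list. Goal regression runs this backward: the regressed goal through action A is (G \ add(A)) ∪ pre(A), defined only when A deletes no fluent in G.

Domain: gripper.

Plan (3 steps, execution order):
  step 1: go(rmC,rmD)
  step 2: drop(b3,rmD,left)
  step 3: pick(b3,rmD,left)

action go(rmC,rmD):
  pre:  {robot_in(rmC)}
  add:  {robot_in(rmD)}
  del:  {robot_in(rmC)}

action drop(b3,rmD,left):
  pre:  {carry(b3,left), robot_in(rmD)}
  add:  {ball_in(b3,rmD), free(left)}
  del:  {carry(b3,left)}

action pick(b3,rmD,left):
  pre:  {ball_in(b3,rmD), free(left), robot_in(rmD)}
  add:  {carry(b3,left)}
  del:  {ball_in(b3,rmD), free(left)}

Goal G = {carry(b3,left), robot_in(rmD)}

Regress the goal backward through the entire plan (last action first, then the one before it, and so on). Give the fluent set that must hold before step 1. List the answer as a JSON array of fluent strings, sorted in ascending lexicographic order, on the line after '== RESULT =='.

Work backward from the goal:
  through step 3 (pick(b3,rmD,left)): drop {carry(b3,left)}, keep {robot_in(rmD)}, require {ball_in(b3,rmD), free(left), robot_in(rmD)}
    → {ball_in(b3,rmD), free(left), robot_in(rmD)}
  through step 2 (drop(b3,rmD,left)): drop {ball_in(b3,rmD), free(left)}, keep {robot_in(rmD)}, require {carry(b3,left), robot_in(rmD)}
    → {carry(b3,left), robot_in(rmD)}
  through step 1 (go(rmC,rmD)): drop {robot_in(rmD)}, keep {carry(b3,left)}, require {robot_in(rmC)}
    → {carry(b3,left), robot_in(rmC)}

== RESULT ==
["carry(b3,left)", "robot_in(rmC)"]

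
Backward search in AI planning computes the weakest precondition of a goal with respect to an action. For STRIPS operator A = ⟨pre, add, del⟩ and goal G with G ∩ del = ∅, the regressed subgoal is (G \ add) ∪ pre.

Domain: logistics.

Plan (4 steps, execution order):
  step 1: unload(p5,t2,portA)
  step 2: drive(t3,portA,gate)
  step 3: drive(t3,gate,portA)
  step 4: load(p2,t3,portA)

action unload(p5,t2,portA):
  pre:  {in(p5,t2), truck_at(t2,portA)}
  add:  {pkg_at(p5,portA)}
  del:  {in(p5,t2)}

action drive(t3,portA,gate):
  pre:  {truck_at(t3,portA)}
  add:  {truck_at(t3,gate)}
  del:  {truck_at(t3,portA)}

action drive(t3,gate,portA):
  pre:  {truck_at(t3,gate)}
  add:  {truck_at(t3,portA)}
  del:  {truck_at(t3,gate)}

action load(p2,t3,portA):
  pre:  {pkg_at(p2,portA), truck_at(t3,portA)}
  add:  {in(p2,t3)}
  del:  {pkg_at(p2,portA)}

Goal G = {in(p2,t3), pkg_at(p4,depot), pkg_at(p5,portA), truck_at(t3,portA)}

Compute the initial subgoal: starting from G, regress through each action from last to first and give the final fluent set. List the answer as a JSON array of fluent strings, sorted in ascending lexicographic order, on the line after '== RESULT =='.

Work backward from the goal:
  through step 4 (load(p2,t3,portA)): drop {in(p2,t3)}, keep {pkg_at(p4,depot), pkg_at(p5,portA), truck_at(t3,portA)}, require {pkg_at(p2,portA), truck_at(t3,portA)}
    → {pkg_at(p2,portA), pkg_at(p4,depot), pkg_at(p5,portA), truck_at(t3,portA)}
  through step 3 (drive(t3,gate,portA)): drop {truck_at(t3,portA)}, keep {pkg_at(p2,portA), pkg_at(p4,depot), pkg_at(p5,portA)}, require {truck_at(t3,gate)}
    → {pkg_at(p2,portA), pkg_at(p4,depot), pkg_at(p5,portA), truck_at(t3,gate)}
  through step 2 (drive(t3,portA,gate)): drop {truck_at(t3,gate)}, keep {pkg_at(p2,portA), pkg_at(p4,depot), pkg_at(p5,portA)}, require {truck_at(t3,portA)}
    → {pkg_at(p2,portA), pkg_at(p4,depot), pkg_at(p5,portA), truck_at(t3,portA)}
  through step 1 (unload(p5,t2,portA)): drop {pkg_at(p5,portA)}, keep {pkg_at(p2,portA), pkg_at(p4,depot), truck_at(t3,portA)}, require {in(p5,t2), truck_at(t2,portA)}
    → {in(p5,t2), pkg_at(p2,portA), pkg_at(p4,depot), truck_at(t2,portA), truck_at(t3,portA)}

== RESULT ==
["in(p5,t2)", "pkg_at(p2,portA)", "pkg_at(p4,depot)", "truck_at(t2,portA)", "truck_at(t3,portA)"]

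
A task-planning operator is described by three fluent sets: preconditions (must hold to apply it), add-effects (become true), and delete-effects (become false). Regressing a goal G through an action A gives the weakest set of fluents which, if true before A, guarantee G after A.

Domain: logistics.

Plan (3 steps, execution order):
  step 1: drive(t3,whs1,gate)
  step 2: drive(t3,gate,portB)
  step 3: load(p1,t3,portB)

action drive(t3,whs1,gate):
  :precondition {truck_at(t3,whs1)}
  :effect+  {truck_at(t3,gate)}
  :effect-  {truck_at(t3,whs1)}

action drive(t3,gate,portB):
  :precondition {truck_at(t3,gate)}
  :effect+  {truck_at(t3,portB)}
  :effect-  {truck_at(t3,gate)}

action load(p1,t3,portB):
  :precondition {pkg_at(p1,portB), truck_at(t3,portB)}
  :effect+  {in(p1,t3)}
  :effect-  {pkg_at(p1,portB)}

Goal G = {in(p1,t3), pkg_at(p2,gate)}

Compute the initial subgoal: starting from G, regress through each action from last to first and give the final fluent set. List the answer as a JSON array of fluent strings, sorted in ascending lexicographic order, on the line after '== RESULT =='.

Regress step by step:
  through step 3 (load(p1,t3,portB)): drop {in(p1,t3)}, keep {pkg_at(p2,gate)}, require {pkg_at(p1,portB), truck_at(t3,portB)}
    → {pkg_at(p1,portB), pkg_at(p2,gate), truck_at(t3,portB)}
  through step 2 (drive(t3,gate,portB)): drop {truck_at(t3,portB)}, keep {pkg_at(p1,portB), pkg_at(p2,gate)}, require {truck_at(t3,gate)}
    → {pkg_at(p1,portB), pkg_at(p2,gate), truck_at(t3,gate)}
  through step 1 (drive(t3,whs1,gate)): drop {truck_at(t3,gate)}, keep {pkg_at(p1,portB), pkg_at(p2,gate)}, require {truck_at(t3,whs1)}
    → {pkg_at(p1,portB), pkg_at(p2,gate), truck_at(t3,whs1)}

== RESULT ==
["pkg_at(p1,portB)", "pkg_at(p2,gate)", "truck_at(t3,whs1)"]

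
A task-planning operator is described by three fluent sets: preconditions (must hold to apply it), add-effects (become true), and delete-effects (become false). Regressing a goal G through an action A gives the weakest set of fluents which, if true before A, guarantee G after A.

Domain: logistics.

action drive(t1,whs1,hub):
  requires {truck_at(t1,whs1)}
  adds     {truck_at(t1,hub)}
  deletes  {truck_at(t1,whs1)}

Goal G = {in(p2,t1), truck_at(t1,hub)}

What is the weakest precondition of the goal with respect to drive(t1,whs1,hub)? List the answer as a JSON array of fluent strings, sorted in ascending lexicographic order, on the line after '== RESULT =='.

Regress:
  G ∩ del = {}  (empty — regression defined)
  G \ add = {in(p2,t1), truck_at(t1,hub)} \ {truck_at(t1,hub)} = {in(p2,t1)}
  ∪ pre   = {in(p2,t1)} ∪ {truck_at(t1,whs1)}
          = {in(p2,t1), truck_at(t1,whs1)}

== RESULT ==
["in(p2,t1)", "truck_at(t1,whs1)"]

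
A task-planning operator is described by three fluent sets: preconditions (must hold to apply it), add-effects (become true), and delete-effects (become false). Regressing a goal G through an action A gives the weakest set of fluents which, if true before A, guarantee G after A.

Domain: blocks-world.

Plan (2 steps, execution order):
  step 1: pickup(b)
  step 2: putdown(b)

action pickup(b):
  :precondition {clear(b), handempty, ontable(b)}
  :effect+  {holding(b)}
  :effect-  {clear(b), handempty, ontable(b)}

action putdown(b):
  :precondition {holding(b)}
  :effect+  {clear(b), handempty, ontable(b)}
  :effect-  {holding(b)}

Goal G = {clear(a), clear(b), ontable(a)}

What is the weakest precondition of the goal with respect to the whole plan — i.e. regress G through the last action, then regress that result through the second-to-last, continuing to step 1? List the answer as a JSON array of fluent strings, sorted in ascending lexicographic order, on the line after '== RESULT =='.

Regress step by step:
  through step 2 (putdown(b)): drop {clear(b)}, keep {clear(a), ontable(a)}, require {holding(b)}
    → {clear(a), holding(b), ontable(a)}
  through step 1 (pickup(b)): drop {holding(b)}, keep {clear(a), ontable(a)}, require {clear(b), handempty, ontable(b)}
    → {clear(a), clear(b), handempty, ontable(a), ontable(b)}

== RESULT ==
["clear(a)", "clear(b)", "handempty", "ontable(a)", "ontable(b)"]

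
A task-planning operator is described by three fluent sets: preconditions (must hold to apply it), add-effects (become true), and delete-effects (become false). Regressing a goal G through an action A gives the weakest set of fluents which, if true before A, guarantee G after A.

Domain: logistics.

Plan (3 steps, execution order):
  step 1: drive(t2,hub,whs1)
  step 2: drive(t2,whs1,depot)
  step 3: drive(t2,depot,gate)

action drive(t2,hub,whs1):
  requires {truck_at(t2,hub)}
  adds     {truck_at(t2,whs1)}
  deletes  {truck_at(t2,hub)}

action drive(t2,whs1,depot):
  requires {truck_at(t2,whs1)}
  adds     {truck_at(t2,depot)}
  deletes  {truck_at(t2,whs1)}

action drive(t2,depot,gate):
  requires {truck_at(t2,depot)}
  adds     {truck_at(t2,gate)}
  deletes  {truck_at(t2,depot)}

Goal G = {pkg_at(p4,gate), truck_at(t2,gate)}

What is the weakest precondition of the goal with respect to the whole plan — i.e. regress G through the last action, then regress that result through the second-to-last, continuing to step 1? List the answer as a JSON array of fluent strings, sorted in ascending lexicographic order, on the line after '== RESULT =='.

Work backward from the goal:
  through step 3 (drive(t2,depot,gate)): drop {truck_at(t2,gate)}, keep {pkg_at(p4,gate)}, require {truck_at(t2,depot)}
    → {pkg_at(p4,gate), truck_at(t2,depot)}
  through step 2 (drive(t2,whs1,depot)): drop {truck_at(t2,depot)}, keep {pkg_at(p4,gate)}, require {truck_at(t2,whs1)}
    → {pkg_at(p4,gate), truck_at(t2,whs1)}
  through step 1 (drive(t2,hub,whs1)): drop {truck_at(t2,whs1)}, keep {pkg_at(p4,gate)}, require {truck_at(t2,hub)}
    → {pkg_at(p4,gate), truck_at(t2,hub)}

== RESULT ==
["pkg_at(p4,gate)", "truck_at(t2,hub)"]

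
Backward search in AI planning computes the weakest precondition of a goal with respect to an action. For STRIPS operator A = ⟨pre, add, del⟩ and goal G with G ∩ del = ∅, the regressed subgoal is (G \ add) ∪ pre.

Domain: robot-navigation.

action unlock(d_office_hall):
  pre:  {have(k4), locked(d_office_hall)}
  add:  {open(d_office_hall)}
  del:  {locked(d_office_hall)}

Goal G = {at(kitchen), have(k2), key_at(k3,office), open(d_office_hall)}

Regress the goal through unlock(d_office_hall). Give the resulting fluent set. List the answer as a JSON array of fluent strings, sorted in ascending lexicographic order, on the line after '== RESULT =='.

Compute (G \ add) ∪ pre:
  G ∩ del = {}  (empty — regression defined)
  G \ add = {at(kitchen), have(k2), key_at(k3,office), open(d_office_hall)} \ {open(d_office_hall)} = {at(kitchen), have(k2), key_at(k3,office)}
  ∪ pre   = {at(kitchen), have(k2), key_at(k3,office)} ∪ {have(k4), locked(d_office_hall)}
          = {at(kitchen), have(k2), have(k4), key_at(k3,office), locked(d_office_hall)}

== RESULT ==
["at(kitchen)", "have(k2)", "have(k4)", "key_at(k3,office)", "locked(d_office_hall)"]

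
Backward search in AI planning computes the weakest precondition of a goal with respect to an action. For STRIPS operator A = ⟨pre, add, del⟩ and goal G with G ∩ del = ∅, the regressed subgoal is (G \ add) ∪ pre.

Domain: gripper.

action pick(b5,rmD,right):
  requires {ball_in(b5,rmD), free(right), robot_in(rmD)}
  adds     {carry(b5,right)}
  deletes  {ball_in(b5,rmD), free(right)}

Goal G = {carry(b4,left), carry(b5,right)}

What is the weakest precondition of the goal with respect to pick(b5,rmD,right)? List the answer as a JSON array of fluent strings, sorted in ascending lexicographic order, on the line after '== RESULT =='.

Compute (G \ add) ∪ pre:
  G ∩ del = {}  (empty — regression defined)
  G \ add = {carry(b4,left), carry(b5,right)} \ {carry(b5,right)} = {carry(b4,left)}
  ∪ pre   = {carry(b4,left)} ∪ {ball_in(b5,rmD), free(right), robot_in(rmD)}
          = {ball_in(b5,rmD), carry(b4,left), free(right), robot_in(rmD)}

== RESULT ==
["ball_in(b5,rmD)", "carry(b4,left)", "free(right)", "robot_in(rmD)"]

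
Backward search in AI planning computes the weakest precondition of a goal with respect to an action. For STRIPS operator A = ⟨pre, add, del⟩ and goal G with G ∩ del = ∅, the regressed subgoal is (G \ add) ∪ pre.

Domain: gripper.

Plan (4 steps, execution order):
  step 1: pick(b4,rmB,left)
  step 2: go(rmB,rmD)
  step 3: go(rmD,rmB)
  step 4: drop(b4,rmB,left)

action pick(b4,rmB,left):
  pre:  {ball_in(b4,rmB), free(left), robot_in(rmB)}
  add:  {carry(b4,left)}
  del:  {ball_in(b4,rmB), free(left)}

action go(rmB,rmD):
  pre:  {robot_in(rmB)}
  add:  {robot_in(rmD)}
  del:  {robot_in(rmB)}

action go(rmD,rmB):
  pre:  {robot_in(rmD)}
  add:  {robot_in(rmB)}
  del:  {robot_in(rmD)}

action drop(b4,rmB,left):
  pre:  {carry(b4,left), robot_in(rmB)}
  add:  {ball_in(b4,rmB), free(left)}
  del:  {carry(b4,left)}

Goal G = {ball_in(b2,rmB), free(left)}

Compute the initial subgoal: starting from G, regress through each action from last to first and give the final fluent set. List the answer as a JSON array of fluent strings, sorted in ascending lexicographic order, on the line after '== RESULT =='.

Work backward from the goal:
  through step 4 (drop(b4,rmB,left)): drop {free(left)}, keep {ball_in(b2,rmB)}, require {carry(b4,left), robot_in(rmB)}
    → {ball_in(b2,rmB), carry(b4,left), robot_in(rmB)}
  through step 3 (go(rmD,rmB)): drop {robot_in(rmB)}, keep {ball_in(b2,rmB), carry(b4,left)}, require {robot_in(rmD)}
    → {ball_in(b2,rmB), carry(b4,left), robot_in(rmD)}
  through step 2 (go(rmB,rmD)): drop {robot_in(rmD)}, keep {ball_in(b2,rmB), carry(b4,left)}, require {robot_in(rmB)}
    → {ball_in(b2,rmB), carry(b4,left), robot_in(rmB)}
  through step 1 (pick(b4,rmB,left)): drop {carry(b4,left)}, keep {ball_in(b2,rmB), robot_in(rmB)}, require {ball_in(b4,rmB), free(left), robot_in(rmB)}
    → {ball_in(b2,rmB), ball_in(b4,rmB), free(left), robot_in(rmB)}

== RESULT ==
["ball_in(b2,rmB)", "ball_in(b4,rmB)", "free(left)", "robot_in(rmB)"]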